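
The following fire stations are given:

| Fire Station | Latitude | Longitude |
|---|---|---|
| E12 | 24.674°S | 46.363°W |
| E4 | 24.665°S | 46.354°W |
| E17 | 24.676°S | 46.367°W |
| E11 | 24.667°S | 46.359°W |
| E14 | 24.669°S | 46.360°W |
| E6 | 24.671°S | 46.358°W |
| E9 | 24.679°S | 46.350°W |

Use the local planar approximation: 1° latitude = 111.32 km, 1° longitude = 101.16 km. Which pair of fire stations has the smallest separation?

E11 and E14

Pairwise distances:
E12–E4: 1.354 km
E12–E17: 0.462 km
E12–E11: 0.878 km
E12–E14: 0.634 km
E12–E6: 0.606 km
E12–E9: 1.428 km
E4–E17: 1.797 km
E4–E11: 0.553 km
E4–E14: 0.753 km
E4–E6: 0.781 km
E4–E9: 1.610 km
E17–E11: 1.288 km
E17–E14: 1.053 km
E17–E6: 1.067 km
E17–E9: 1.752 km
E11–E14: 0.245 km
E11–E6: 0.457 km
E11–E9: 1.617 km
E14–E6: 0.301 km
E14–E9: 1.504 km
E6–E9: 1.203 km
Closest pair: E11–E14 at 0.245 km.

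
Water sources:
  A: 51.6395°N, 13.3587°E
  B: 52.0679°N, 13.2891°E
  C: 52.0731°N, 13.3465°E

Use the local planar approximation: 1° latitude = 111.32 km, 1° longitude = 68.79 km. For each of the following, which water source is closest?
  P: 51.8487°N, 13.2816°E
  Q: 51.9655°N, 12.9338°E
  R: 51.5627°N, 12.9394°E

P→A; Q→B; R→A

P at 51.8487°N, 13.2816°E:
  A: 23.8845 km
  B: 24.4068 km
  C: 25.3760 km
  → nearest: A (23.8845 km)
Q at 51.9655°N, 12.9338°E:
  A: 46.5974 km
  B: 26.9686 km
  C: 30.8131 km
  → nearest: B (26.9686 km)
R at 51.5627°N, 12.9394°E:
  A: 30.0840 km
  B: 61.1678 km
  C: 63.3443 km
  → nearest: A (30.0840 km)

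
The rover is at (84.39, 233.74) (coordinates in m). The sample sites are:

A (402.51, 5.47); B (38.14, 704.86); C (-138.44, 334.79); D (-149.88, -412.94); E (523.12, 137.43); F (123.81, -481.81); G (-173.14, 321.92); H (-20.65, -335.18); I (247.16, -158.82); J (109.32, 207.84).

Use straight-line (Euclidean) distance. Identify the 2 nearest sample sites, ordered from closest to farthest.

J, C

Distances from (84.39, 233.74):
A: √((318.12)² + (-228.27)²) = √(101200.3344 + 52107.1929) = 391.55 m
B: √((-46.25)² + (471.12)²) = √(2139.0625 + 221954.0544) = 473.38 m
C: √((-222.83)² + (101.05)²) = √(49653.2089 + 10211.1025) = 244.67 m
D: √((-234.27)² + (-646.68)²) = √(54882.4329 + 418195.0224) = 687.81 m
E: √((438.73)² + (-96.31)²) = √(192484.0129 + 9275.6161) = 449.18 m
F: √((39.42)² + (-715.55)²) = √(1553.9364 + 512011.8025) = 716.64 m
G: √((-257.53)² + (88.18)²) = √(66321.7009 + 7775.7124) = 272.21 m
H: √((-105.04)² + (-568.92)²) = √(11033.4016 + 323669.9664) = 578.54 m
I: √((162.77)² + (-392.56)²) = √(26494.0729 + 154103.3536) = 424.97 m
J: √((24.93)² + (-25.90)²) = √(621.5049 + 670.8100) = 35.95 m
Sorted: J (35.95 m) < C (244.67 m) < G (272.21 m) < A (391.55 m) < …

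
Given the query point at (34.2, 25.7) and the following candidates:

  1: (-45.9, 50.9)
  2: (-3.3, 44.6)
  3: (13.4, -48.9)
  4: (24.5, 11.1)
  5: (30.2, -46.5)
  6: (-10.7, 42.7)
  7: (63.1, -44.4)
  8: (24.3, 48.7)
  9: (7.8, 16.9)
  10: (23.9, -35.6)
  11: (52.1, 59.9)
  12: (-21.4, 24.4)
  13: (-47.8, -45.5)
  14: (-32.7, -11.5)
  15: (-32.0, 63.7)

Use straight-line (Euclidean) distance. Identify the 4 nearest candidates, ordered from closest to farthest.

4, 8, 9, 11

Distances from (34.2, 25.7):
1: 84.0
2: 42.0
3: 77.4
4: 17.5
5: 72.3
6: 48.0
7: 75.8
8: 25.0
9: 27.8
10: 62.2
11: 38.6
12: 55.6
13: 108.6
14: 76.5
15: 76.3
Sorted: 4 (17.5) < 8 (25.0) < 9 (27.8) < 11 (38.6) < 2 (42.0) < 6 (48.0) < …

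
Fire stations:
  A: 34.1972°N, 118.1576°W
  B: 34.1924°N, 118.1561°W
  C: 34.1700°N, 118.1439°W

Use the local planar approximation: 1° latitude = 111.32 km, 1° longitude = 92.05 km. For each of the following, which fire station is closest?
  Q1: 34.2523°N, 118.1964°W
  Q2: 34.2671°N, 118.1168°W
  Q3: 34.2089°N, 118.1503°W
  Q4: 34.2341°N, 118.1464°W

Q1→A; Q2→A; Q3→A; Q4→A

Q1 at 34.2523°N, 118.1964°W:
  A: 7.0978 km
  B: 7.6305 km
  C: 10.3581 km
  → nearest: A (7.0978 km)
Q2 at 34.2671°N, 118.1168°W:
  A: 8.6402 km
  B: 9.0684 km
  C: 11.0933 km
  → nearest: A (8.6402 km)
Q3 at 34.2089°N, 118.1503°W:
  A: 1.4656 km
  B: 1.9128 km
  C: 4.3702 km
  → nearest: A (1.4656 km)
Q4 at 34.2341°N, 118.1464°W:
  A: 4.2351 km
  B: 4.7271 km
  C: 7.1393 km
  → nearest: A (4.2351 km)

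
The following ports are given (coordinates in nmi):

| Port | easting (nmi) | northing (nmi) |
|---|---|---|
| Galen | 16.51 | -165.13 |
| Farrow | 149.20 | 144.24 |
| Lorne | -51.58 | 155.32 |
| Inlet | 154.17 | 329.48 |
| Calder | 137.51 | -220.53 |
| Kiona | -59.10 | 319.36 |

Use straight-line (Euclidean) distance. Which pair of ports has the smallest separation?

Galen and Calder

Pairwise distances:
Galen–Farrow: √((132.69)² + (309.37)²) = √(17606.6361 + 95709.7969) = 336.63 nmi
Galen–Lorne: √((-68.09)² + (320.45)²) = √(4636.2481 + 102688.2025) = 327.60 nmi
Galen–Inlet: √((137.66)² + (494.61)²) = √(18950.2756 + 244639.0521) = 513.41 nmi
Galen–Calder: √((121.00)² + (-55.40)²) = √(14641.0000 + 3069.1600) = 133.08 nmi
Galen–Kiona: √((-75.61)² + (484.49)²) = √(5716.8721 + 234730.5601) = 490.35 nmi
Farrow–Lorne: √((-200.78)² + (11.08)²) = √(40312.6084 + 122.7664) = 201.09 nmi
Farrow–Inlet: √((4.97)² + (185.24)²) = √(24.7009 + 34313.8576) = 185.31 nmi
Farrow–Calder: √((-11.69)² + (-364.77)²) = √(136.6561 + 133057.1529) = 364.96 nmi
Farrow–Kiona: √((-208.30)² + (175.12)²) = √(43388.8900 + 30667.0144) = 272.13 nmi
Lorne–Inlet: √((205.75)² + (174.16)²) = √(42333.0625 + 30331.7056) = 269.56 nmi
Lorne–Calder: √((189.09)² + (-375.85)²) = √(35755.0281 + 141263.2225) = 420.74 nmi
Lorne–Kiona: √((-7.52)² + (164.04)²) = √(56.5504 + 26909.1216) = 164.21 nmi
Inlet–Calder: √((-16.66)² + (-550.01)²) = √(277.5556 + 302511.0001) = 550.26 nmi
Inlet–Kiona: √((-213.27)² + (-10.12)²) = √(45484.0929 + 102.4144) = 213.51 nmi
Calder–Kiona: √((-196.61)² + (539.89)²) = √(38655.4921 + 291481.2121) = 574.58 nmi
Closest pair: Galen–Calder at 133.08 nmi.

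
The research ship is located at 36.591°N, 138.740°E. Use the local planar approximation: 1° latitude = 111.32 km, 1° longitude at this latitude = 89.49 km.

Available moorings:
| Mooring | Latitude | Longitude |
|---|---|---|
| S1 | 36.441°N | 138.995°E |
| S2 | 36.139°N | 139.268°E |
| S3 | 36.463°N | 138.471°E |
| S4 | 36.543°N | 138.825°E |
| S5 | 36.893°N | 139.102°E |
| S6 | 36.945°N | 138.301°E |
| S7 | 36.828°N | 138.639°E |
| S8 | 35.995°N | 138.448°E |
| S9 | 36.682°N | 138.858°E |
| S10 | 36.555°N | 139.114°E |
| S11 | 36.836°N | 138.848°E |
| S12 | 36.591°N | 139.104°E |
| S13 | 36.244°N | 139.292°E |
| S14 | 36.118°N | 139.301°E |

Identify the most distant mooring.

S14

Distances from 36.591°N, 138.740°E:
S1: √((-0.150·111.32)² + (0.255·89.49)²) = √(278.82320 + 520.75012) = 28.277 km
S2: √((-0.452·111.32)² + (0.528·89.49)²) = √(2531.76426 + 2232.63054) = 69.025 km
S3: √((-0.128·111.32)² + (-0.269·89.49)²) = √(203.03286 + 579.50018) = 27.974 km
S4: √((-0.048·111.32)² + (0.085·89.49)²) = √(28.55150 + 57.86112) = 9.296 km
S5: √((0.302·111.32)² + (0.362·89.49)²) = √(1130.21296 + 1049.46065) = 46.687 km
S6: √((0.354·111.32)² + (-0.439·89.49)²) = √(1552.93372 + 1543.39844) = 55.645 km
S7: √((0.237·111.32)² + (-0.101·89.49)²) = √(696.05425 + 81.69430) = 27.888 km
S8: √((-0.596·111.32)² + (-0.292·89.49)²) = √(4401.88725 + 682.83334) = 71.307 km
S9: √((0.091·111.32)² + (0.118·89.49)²) = √(102.61933 + 111.50980) = 14.633 km
S10: √((-0.036·111.32)² + (0.374·89.49)²) = √(16.06022 + 1120.19136) = 33.708 km
S11: √((0.245·111.32)² + (0.108·89.49)²) = √(743.83835 + 93.41068) = 28.935 km
S12: √((0.000·111.32)² + (0.364·89.49)²) = √(0.00000 + 1061.08893) = 32.574 km
S13: √((-0.347·111.32)² + (0.552·89.49)²) = √(1492.12547 + 2440.20983) = 62.708 km
S14: √((-0.473·111.32)² + (0.561·89.49)²) = √(2772.48163 + 2520.43057) = 72.752 km
Maximum: S14 at 72.752 km.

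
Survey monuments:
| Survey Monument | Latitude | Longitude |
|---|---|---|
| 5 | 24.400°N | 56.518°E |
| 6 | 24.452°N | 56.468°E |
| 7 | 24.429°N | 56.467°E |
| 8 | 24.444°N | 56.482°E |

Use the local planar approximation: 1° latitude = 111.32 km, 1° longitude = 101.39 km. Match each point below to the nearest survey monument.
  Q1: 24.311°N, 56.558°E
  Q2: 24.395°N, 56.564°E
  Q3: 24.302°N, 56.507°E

Q1→5; Q2→5; Q3→5

Q1 at 24.311°N, 56.558°E:
  5: 10.705 km
  6: 18.156 km
  7: 16.052 km
  8: 16.691 km
  → nearest: 5 (10.705 km)
Q2 at 24.395°N, 56.564°E:
  5: 4.697 km
  6: 11.619 km
  7: 10.538 km
  8: 9.944 km
  → nearest: 5 (4.697 km)
Q3 at 24.302°N, 56.507°E:
  5: 10.966 km
  6: 17.160 km
  7: 14.708 km
  8: 16.009 km
  → nearest: 5 (10.966 km)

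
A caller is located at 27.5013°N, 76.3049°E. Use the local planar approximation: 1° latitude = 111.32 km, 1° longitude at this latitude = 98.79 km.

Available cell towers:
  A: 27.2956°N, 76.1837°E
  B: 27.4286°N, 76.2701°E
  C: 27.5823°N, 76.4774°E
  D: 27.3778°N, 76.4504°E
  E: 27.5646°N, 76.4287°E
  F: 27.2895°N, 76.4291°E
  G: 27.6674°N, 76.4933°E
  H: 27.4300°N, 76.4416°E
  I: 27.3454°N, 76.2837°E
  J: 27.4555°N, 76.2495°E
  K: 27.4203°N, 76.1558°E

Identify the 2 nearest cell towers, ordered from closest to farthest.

Distances from 27.5013°N, 76.3049°E:
A: 25.8400 km
B: 8.7929 km
C: 19.2798 km
D: 19.8902 km
E: 14.1149 km
F: 26.5791 km
G: 26.2354 km
H: 15.6643 km
I: 17.4807 km
J: 7.4798 km
K: 17.2704 km
Sorted: J (7.4798 km) < B (8.7929 km) < E (14.1149 km) < H (15.6643 km) < …

J, B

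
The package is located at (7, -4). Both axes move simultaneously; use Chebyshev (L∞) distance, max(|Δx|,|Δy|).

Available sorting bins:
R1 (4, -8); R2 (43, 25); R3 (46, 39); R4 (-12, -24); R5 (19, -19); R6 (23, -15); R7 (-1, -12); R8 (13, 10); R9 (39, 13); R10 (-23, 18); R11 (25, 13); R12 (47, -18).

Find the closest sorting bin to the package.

Distances from (7, -4):
R1: max(|-3|, |-4|) = 4
R2: max(|36|, |29|) = 36
R3: max(|39|, |43|) = 43
R4: max(|-19|, |-20|) = 20
R5: max(|12|, |-15|) = 15
R6: max(|16|, |-11|) = 16
R7: max(|-8|, |-8|) = 8
R8: max(|6|, |14|) = 14
R9: max(|32|, |17|) = 32
R10: max(|-30|, |22|) = 30
R11: max(|18|, |17|) = 18
R12: max(|40|, |-14|) = 40
Minimum: R1 at 4.

R1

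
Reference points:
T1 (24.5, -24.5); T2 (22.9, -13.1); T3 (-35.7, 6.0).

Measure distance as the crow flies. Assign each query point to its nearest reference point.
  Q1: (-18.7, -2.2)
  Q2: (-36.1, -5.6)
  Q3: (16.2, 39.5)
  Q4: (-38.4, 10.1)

Q1→T3; Q2→T3; Q3→T2; Q4→T3

Q1 at (-18.7, -2.2):
  T1: √((43.2)² + (-22.3)²) = √(1866.240 + 497.290) = 48.6
  T2: √((41.6)² + (-10.9)²) = √(1730.560 + 118.810) = 43.0
  T3: √((-17.0)² + (8.2)²) = √(289.000 + 67.240) = 18.9
  → nearest: T3 (18.9)
Q2 at (-36.1, -5.6):
  T1: √((60.6)² + (-18.9)²) = √(3672.360 + 357.210) = 63.5
  T2: √((59.0)² + (-7.5)²) = √(3481.000 + 56.250) = 59.5
  T3: √((0.4)² + (11.6)²) = √(0.160 + 134.560) = 11.6
  → nearest: T3 (11.6)
Q3 at (16.2, 39.5):
  T1: √((8.3)² + (-64.0)²) = √(68.890 + 4096.000) = 64.5
  T2: √((6.7)² + (-52.6)²) = √(44.890 + 2766.760) = 53.0
  T3: √((-51.9)² + (-33.5)²) = √(2693.610 + 1122.250) = 61.8
  → nearest: T2 (53.0)
Q4 at (-38.4, 10.1):
  T1: √((62.9)² + (-34.6)²) = √(3956.410 + 1197.160) = 71.8
  T2: √((61.3)² + (-23.2)²) = √(3757.690 + 538.240) = 65.5
  T3: √((2.7)² + (-4.1)²) = √(7.290 + 16.810) = 4.9
  → nearest: T3 (4.9)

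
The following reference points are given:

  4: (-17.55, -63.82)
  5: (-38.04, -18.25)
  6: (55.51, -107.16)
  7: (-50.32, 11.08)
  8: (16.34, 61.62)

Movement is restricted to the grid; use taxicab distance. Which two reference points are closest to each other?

Pairwise distances:
5–7: |-12.28| + |29.33| = 12.28 + 29.33 = 41.61
4–5: |-20.49| + |45.57| = 20.49 + 45.57 = 66.06
4–7: |-32.77| + |74.90| = 32.77 + 74.90 = 107.67
4–6: |73.06| + |-43.34| = 73.06 + 43.34 = 116.40
7–8: |66.66| + |50.54| = 66.66 + 50.54 = 117.20
5–8: |54.38| + |79.87| = 54.38 + 79.87 = 134.25
4–8: |33.89| + |125.44| = 33.89 + 125.44 = 159.33
5–6: |93.55| + |-88.91| = 93.55 + 88.91 = 182.46
6–8: |-39.17| + |168.78| = 39.17 + 168.78 = 207.95
6–7: |-105.83| + |118.24| = 105.83 + 118.24 = 224.07
Closest pair: 5–7 at 41.61.

5 and 7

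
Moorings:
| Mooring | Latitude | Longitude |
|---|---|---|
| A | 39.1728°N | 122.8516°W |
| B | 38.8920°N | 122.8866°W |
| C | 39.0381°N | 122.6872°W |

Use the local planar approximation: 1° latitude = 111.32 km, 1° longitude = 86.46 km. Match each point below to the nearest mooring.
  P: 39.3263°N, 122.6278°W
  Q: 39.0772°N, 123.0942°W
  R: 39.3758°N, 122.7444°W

P at 39.3263°N, 122.6278°W:
  A: √((-0.1535·111.32)² + (-0.2238·86.46)²) = √(291.986757 + 374.412748) = 25.8147 km
  B: √((-0.4343·111.32)² + (-0.2588·86.46)²) = √(2337.362403 + 500.678574) = 53.2733 km
  C: √((-0.2882·111.32)² + (-0.0594·86.46)²) = √(1029.281930 + 26.375661) = 32.4909 km
  → nearest: A (25.8147 km)
Q at 39.0772°N, 123.0942°W:
  A: √((0.0956·111.32)² + (0.2426·86.46)²) = √(113.256251 + 439.958847) = 23.5205 km
  B: √((-0.1852·111.32)² + (0.2076·86.46)²) = √(425.038588 + 322.170047) = 27.3351 km
  C: √((-0.0391·111.32)² + (0.4070·86.46)²) = √(18.945231 + 1238.281204) = 35.4574 km
  → nearest: A (23.5205 km)
R at 39.3758°N, 122.7444°W:
  A: √((-0.2030·111.32)² + (-0.1072·86.46)²) = √(510.667796 + 85.905315) = 24.4248 km
  B: √((-0.4838·111.32)² + (-0.1422·86.46)²) = √(2900.535087 + 151.157484) = 55.2421 km
  C: √((-0.3377·111.32)² + (0.0572·86.46)²) = √(1413.215905 + 24.458089) = 37.9167 km
  → nearest: A (24.4248 km)

P→A; Q→A; R→A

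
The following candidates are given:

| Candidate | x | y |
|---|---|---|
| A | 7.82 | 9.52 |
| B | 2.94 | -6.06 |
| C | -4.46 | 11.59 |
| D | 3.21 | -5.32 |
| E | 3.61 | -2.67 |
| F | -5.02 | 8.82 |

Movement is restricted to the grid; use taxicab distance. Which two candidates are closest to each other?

B and D

Pairwise distances:
A–B: |-4.88| + |-15.58| = 4.88 + 15.58 = 20.46
A–C: |-12.28| + |2.07| = 12.28 + 2.07 = 14.35
A–D: |-4.61| + |-14.84| = 4.61 + 14.84 = 19.45
A–E: |-4.21| + |-12.19| = 4.21 + 12.19 = 16.40
A–F: |-12.84| + |-0.70| = 12.84 + 0.70 = 13.54
B–C: |-7.40| + |17.65| = 7.40 + 17.65 = 25.05
B–D: |0.27| + |0.74| = 0.27 + 0.74 = 1.01
B–E: |0.67| + |3.39| = 0.67 + 3.39 = 4.06
B–F: |-7.96| + |14.88| = 7.96 + 14.88 = 22.84
C–D: |7.67| + |-16.91| = 7.67 + 16.91 = 24.58
C–E: |8.07| + |-14.26| = 8.07 + 14.26 = 22.33
C–F: |-0.56| + |-2.77| = 0.56 + 2.77 = 3.33
D–E: |0.40| + |2.65| = 0.40 + 2.65 = 3.05
D–F: |-8.23| + |14.14| = 8.23 + 14.14 = 22.37
E–F: |-8.63| + |11.49| = 8.63 + 11.49 = 20.12
Closest pair: B–D at 1.01.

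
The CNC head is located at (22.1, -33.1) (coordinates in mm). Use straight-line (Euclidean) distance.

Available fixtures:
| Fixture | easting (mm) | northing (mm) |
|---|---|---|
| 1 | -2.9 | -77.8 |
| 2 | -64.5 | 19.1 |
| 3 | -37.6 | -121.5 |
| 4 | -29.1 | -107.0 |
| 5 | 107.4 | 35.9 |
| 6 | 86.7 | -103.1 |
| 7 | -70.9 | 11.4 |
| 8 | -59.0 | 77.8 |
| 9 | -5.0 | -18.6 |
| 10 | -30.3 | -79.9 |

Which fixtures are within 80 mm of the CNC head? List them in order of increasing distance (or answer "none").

9, 1, 10

Distances from (22.1, -33.1):
1: √((-25.0)² + (-44.7)²) = √(625.000 + 1998.090) = 51.2 mm
2: √((-86.6)² + (52.2)²) = √(7499.560 + 2724.840) = 101.1 mm
3: √((-59.7)² + (-88.4)²) = √(3564.090 + 7814.560) = 106.7 mm
4: √((-51.2)² + (-73.9)²) = √(2621.440 + 5461.210) = 89.9 mm
5: √((85.3)² + (69.0)²) = √(7276.090 + 4761.000) = 109.7 mm
6: √((64.6)² + (-70.0)²) = √(4173.160 + 4900.000) = 95.3 mm
7: √((-93.0)² + (44.5)²) = √(8649.000 + 1980.250) = 103.1 mm
8: √((-81.1)² + (110.9)²) = √(6577.210 + 12298.810) = 137.4 mm
9: √((-27.1)² + (14.5)²) = √(734.410 + 210.250) = 30.7 mm
10: √((-52.4)² + (-46.8)²) = √(2745.760 + 2190.240) = 70.3 mm
Threshold 80 mm: 9 (30.7 mm), 1 (51.2 mm), 10 (70.3 mm) are within range.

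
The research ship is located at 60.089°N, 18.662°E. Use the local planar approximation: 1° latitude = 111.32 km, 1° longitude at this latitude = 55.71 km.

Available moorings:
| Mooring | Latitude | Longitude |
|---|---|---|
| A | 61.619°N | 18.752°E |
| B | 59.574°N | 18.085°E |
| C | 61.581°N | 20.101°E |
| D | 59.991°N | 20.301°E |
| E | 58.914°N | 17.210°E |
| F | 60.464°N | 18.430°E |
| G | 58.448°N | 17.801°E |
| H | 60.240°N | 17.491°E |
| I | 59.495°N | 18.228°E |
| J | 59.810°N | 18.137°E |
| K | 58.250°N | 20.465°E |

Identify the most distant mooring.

K

Distances from 60.089°N, 18.662°E:
A: √((1.530·111.32)² + (0.090·55.71)²) = √(29008.76614 + 25.13919) = 170.393 km
B: √((-0.515·111.32)² + (-0.577·55.71)²) = √(3286.70597 + 1033.27981) = 65.727 km
C: √((1.492·111.32)² + (1.439·55.71)²) = √(27585.70208 + 6426.69819) = 184.425 km
D: √((-0.098·111.32)² + (1.639·55.71)²) = √(119.01414 + 8337.27687) = 91.958 km
E: √((-1.175·111.32)² + (-1.452·55.71)²) = √(17108.90160 + 6543.34094) = 153.793 km
F: √((0.375·111.32)² + (-0.232·55.71)²) = √(1742.64502 + 167.04839) = 43.700 km
G: √((-1.641·111.32)² + (-0.861·55.71)²) = √(33370.56482 + 2300.76690) = 188.869 km
H: √((0.151·111.32)² + (-1.171·55.71)²) = √(282.55324 + 4255.78919) = 67.367 km
I: √((-0.594·111.32)² + (-0.434·55.71)²) = √(4372.39396 + 584.58245) = 70.406 km
J: √((-0.279·111.32)² + (-0.525·55.71)²) = √(964.61676 + 855.43088) = 42.662 km
K: √((-1.839·111.32)² + (1.803·55.71)²) = √(41909.24662 + 10089.22414) = 228.032 km
Maximum: K at 228.032 km.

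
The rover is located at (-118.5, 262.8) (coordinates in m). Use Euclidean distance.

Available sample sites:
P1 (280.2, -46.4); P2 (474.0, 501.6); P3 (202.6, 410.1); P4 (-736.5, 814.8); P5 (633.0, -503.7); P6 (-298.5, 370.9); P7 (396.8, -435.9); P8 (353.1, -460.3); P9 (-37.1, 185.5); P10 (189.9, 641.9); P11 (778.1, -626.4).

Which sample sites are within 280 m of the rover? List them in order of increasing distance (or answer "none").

P9, P6

Distances from (-118.5, 262.8):
P1: √((398.7)² + (-309.2)²) = √(158961.690 + 95604.640) = 504.5 m
P2: √((592.5)² + (238.8)²) = √(351056.250 + 57025.440) = 638.8 m
P3: √((321.1)² + (147.3)²) = √(103105.210 + 21697.290) = 353.3 m
P4: √((-618.0)² + (552.0)²) = √(381924.000 + 304704.000) = 828.6 m
P5: √((751.5)² + (-766.5)²) = √(564752.250 + 587522.250) = 1073.4 m
P6: √((-180.0)² + (108.1)²) = √(32400.000 + 11685.610) = 210.0 m
P7: √((515.3)² + (-698.7)²) = √(265534.090 + 488181.690) = 868.2 m
P8: √((471.6)² + (-723.1)²) = √(222406.560 + 522873.610) = 863.3 m
P9: √((81.4)² + (-77.3)²) = √(6625.960 + 5975.290) = 112.3 m
P10: √((308.4)² + (379.1)²) = √(95110.560 + 143716.810) = 488.7 m
P11: √((896.6)² + (-889.2)²) = √(803891.560 + 790676.640) = 1262.8 m
Threshold 280 m: P9 (112.3 m), P6 (210.0 m) are within range.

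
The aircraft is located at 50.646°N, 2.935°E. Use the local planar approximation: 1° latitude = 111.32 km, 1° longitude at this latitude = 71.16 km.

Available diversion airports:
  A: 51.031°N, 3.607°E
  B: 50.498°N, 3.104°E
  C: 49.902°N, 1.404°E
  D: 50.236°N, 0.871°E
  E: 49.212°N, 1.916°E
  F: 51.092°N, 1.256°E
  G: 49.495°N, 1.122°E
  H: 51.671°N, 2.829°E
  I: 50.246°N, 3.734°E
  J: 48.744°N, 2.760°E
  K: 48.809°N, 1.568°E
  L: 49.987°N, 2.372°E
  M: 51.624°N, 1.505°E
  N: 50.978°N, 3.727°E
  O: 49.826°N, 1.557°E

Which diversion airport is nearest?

Distances from 50.646°N, 2.935°E:
A: √((0.385·111.32)² + (0.672·71.16)²) = √(1836.82531 + 2286.70649) = 64.215 km
B: √((-0.148·111.32)² + (0.169·71.16)²) = √(271.43749 + 144.62564) = 20.398 km
C: √((-0.744·111.32)² + (-1.531·71.16)²) = √(6859.49694 + 11869.22220) = 136.853 km
D: √((-0.410·111.32)² + (-2.064·71.16)²) = √(2083.11914 + 21572.04238) = 153.802 km
E: √((-1.434·111.32)² + (-1.019·71.16)²) = √(25482.65638 + 5257.99594) = 175.330 km
F: √((0.446·111.32)² + (-1.679·71.16)²) = √(2464.99540 + 14274.90646) = 129.383 km
G: √((-1.151·111.32)² + (-1.813·71.16)²) = √(16417.12264 + 16644.37481) = 181.828 km
H: √((1.025·111.32)² + (-0.106·71.16)²) = √(13019.49461 + 56.89625) = 114.352 km
I: √((-0.400·111.32)² + (0.799·71.16)²) = √(1982.74278 + 3232.70025) = 72.218 km
J: √((-1.902·111.32)² + (-0.175·71.16)²) = √(44829.86391 + 155.07721) = 212.097 km
K: √((-1.837·111.32)² + (-1.367·71.16)²) = √(41818.13959 + 9462.56570) = 226.452 km
L: √((-0.659·111.32)² + (-0.563·71.16)²) = √(5381.67199 + 1605.05038) = 83.587 km
M: √((0.978·111.32)² + (-1.430·71.16)²) = √(11852.88593 + 10354.85338) = 149.023 km
N: √((0.332·111.32)² + (0.792·71.16)²) = √(1365.91150 + 3176.30532) = 67.396 km
O: √((-0.820·111.32)² + (-1.378·71.16)²) = √(8332.47655 + 9615.46550) = 133.970 km
Minimum: B at 20.398 km.

B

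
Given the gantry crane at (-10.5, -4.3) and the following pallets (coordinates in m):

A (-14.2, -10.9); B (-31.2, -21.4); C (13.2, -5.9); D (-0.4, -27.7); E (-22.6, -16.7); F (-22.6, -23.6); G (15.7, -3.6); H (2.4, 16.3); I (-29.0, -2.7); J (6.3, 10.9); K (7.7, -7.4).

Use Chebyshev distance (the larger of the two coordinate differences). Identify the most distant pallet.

G

Distances from (-10.5, -4.3):
A: 6.6 m
B: 20.7 m
C: 23.7 m
D: 23.4 m
E: 12.4 m
F: 19.3 m
G: 26.2 m
H: 20.6 m
I: 18.5 m
J: 16.8 m
K: 18.2 m
Maximum: G at 26.2 m.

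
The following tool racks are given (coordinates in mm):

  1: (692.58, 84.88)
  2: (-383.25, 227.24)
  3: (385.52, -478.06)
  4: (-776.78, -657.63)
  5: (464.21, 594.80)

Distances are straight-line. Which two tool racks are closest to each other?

1 and 5

Pairwise distances:
1–2: 1085.21 mm
1–3: 641.24 mm
1–4: 1646.31 mm
1–5: 558.72 mm
2–3: 1043.29 mm
2–4: 968.43 mm
2–5: 923.74 mm
3–4: 1176.09 mm
3–5: 1075.74 mm
4–5: 1763.13 mm
Closest pair: 1–5 at 558.72 mm.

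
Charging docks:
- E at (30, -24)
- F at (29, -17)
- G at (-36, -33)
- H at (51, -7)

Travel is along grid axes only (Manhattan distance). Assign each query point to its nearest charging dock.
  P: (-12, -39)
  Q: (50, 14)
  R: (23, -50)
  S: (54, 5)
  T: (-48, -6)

P at (-12, -39):
  E: 57
  F: 63
  G: 30
  H: 95
  → nearest: G (30)
Q at (50, 14):
  E: 58
  F: 52
  G: 133
  H: 22
  → nearest: H (22)
R at (23, -50):
  E: 33
  F: 39
  G: 76
  H: 71
  → nearest: E (33)
S at (54, 5):
  E: 53
  F: 47
  G: 128
  H: 15
  → nearest: H (15)
T at (-48, -6):
  E: 96
  F: 88
  G: 39
  H: 100
  → nearest: G (39)

P→G; Q→H; R→E; S→H; T→G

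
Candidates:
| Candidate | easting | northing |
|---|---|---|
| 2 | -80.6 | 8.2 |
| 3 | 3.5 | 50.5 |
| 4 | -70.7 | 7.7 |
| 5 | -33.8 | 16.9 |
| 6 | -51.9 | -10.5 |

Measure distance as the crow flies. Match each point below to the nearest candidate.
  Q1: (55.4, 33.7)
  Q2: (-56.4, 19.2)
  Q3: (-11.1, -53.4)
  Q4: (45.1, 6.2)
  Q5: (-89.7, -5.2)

Q1→3; Q2→4; Q3→6; Q4→3; Q5→2

Q1 at (55.4, 33.7):
  2: 138.4
  3: 54.6
  4: 128.8
  5: 90.8
  6: 116.0
  → nearest: 3 (54.6)
Q2 at (-56.4, 19.2):
  2: 26.6
  3: 67.6
  4: 18.4
  5: 22.7
  6: 30.0
  → nearest: 4 (18.4)
Q3 at (-11.1, -53.4):
  2: 92.9
  3: 104.9
  4: 85.4
  5: 73.9
  6: 59.2
  → nearest: 6 (59.2)
Q4 at (45.1, 6.2):
  2: 125.7
  3: 60.8
  4: 115.8
  5: 79.6
  6: 98.4
  → nearest: 3 (60.8)
Q5 at (-89.7, -5.2):
  2: 16.2
  3: 108.6
  4: 23.0
  5: 60.1
  6: 38.2
  → nearest: 2 (16.2)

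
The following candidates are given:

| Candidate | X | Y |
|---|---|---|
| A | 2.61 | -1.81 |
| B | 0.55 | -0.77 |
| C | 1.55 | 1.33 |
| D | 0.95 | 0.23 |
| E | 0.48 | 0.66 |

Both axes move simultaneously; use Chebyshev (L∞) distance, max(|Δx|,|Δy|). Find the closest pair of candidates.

Pairwise distances:
A–B: max(|-2.06|, |1.04|) = 2.06
A–C: max(|-1.06|, |3.14|) = 3.14
A–D: max(|-1.66|, |2.04|) = 2.04
A–E: max(|-2.13|, |2.47|) = 2.47
B–C: max(|1.00|, |2.10|) = 2.10
B–D: max(|0.40|, |1.00|) = 1.00
B–E: max(|-0.07|, |1.43|) = 1.43
C–D: max(|-0.60|, |-1.10|) = 1.10
C–E: max(|-1.07|, |-0.67|) = 1.07
D–E: max(|-0.47|, |0.43|) = 0.47
Closest pair: D–E at 0.47.

D and E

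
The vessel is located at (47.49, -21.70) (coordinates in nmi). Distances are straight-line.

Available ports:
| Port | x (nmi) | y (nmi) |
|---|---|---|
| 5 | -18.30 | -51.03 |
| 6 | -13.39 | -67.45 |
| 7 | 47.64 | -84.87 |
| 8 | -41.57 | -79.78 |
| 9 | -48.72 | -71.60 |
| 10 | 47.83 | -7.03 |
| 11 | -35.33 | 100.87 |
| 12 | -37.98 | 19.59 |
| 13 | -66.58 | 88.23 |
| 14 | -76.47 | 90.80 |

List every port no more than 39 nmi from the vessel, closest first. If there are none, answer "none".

Distances from (47.49, -21.70):
5: √((-65.79)² + (-29.33)²) = √(4328.3241 + 860.2489) = 72.03 nmi
6: √((-60.88)² + (-45.75)²) = √(3706.3744 + 2093.0625) = 76.15 nmi
7: √((0.15)² + (-63.17)²) = √(0.0225 + 3990.4489) = 63.17 nmi
8: √((-89.06)² + (-58.08)²) = √(7931.6836 + 3373.2864) = 106.32 nmi
9: √((-96.21)² + (-49.90)²) = √(9256.3641 + 2490.0100) = 108.38 nmi
10: √((0.34)² + (14.67)²) = √(0.1156 + 215.2089) = 14.67 nmi
11: √((-82.82)² + (122.57)²) = √(6859.1524 + 15023.4049) = 147.93 nmi
12: √((-85.47)² + (41.29)²) = √(7305.1209 + 1704.8641) = 94.92 nmi
13: √((-114.07)² + (109.93)²) = √(13011.9649 + 12084.6049) = 158.42 nmi
14: √((-123.96)² + (112.50)²) = √(15366.0816 + 12656.2500) = 167.40 nmi
Threshold 39 nmi: 10 (14.67 nmi) is within range.

10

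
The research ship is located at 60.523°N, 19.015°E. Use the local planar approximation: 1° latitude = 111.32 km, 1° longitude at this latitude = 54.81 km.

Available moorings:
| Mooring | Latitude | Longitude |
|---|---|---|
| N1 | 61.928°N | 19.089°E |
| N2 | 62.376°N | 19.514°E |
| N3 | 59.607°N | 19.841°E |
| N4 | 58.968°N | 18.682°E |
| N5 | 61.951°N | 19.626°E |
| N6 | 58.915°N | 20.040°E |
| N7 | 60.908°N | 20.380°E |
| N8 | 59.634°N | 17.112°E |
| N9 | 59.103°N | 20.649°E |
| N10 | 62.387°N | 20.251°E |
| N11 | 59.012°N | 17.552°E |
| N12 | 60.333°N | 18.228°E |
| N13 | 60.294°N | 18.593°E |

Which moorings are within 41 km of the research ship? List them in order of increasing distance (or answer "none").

Distances from 60.523°N, 19.015°E:
N1: 156.457 km
N2: 208.081 km
N3: 111.568 km
N4: 174.062 km
N5: 162.454 km
N6: 187.612 km
N7: 86.222 km
N8: 143.781 km
N9: 181.682 km
N10: 218.279 km
N11: 186.340 km
N12: 48.042 km
N13: 34.422 km
Threshold 41 km: N13 (34.422 km) is within range.

N13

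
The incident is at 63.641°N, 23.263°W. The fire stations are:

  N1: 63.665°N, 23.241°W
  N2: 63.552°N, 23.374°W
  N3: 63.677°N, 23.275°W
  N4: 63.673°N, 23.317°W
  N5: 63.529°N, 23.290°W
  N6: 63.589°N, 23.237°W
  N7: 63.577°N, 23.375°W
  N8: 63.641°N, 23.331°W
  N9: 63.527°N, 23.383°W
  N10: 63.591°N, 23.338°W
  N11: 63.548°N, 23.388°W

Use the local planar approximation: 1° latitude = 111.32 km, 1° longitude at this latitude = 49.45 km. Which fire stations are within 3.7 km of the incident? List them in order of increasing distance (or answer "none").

Distances from 63.641°N, 23.263°W:
N1: 2.885 km
N2: 11.326 km
N3: 4.051 km
N4: 4.452 km
N5: 12.539 km
N6: 5.930 km
N7: 9.024 km
N8: 3.363 km
N9: 14.009 km
N10: 6.688 km
N11: 12.058 km
Threshold 3.7 km: N1 (2.885 km), N8 (3.363 km) are within range.

N1, N8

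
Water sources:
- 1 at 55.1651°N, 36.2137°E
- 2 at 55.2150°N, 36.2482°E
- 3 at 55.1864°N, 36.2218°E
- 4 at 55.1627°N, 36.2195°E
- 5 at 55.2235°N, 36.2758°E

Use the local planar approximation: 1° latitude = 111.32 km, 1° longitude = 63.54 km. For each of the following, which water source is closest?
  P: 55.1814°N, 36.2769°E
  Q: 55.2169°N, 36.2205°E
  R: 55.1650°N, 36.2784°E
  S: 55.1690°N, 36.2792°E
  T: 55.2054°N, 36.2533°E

P at 55.1814°N, 36.2769°E:
  1: √((-0.0163·111.32)² + (-0.0632·63.54)²) = √(3.292468 + 16.126071) = 4.4066 km
  2: √((0.0336·111.32)² + (-0.0287·63.54)²) = √(13.990233 + 3.325510) = 4.1612 km
  3: √((0.0050·111.32)² + (-0.0551·63.54)²) = √(0.309804 + 12.257379) = 3.5450 km
  4: √((-0.0187·111.32)² + (-0.0574·63.54)²) = √(4.333408 + 13.302039) = 4.1995 km
  5: √((0.0421·111.32)² + (-0.0011·63.54)²) = √(21.963957 + 0.004885) = 4.6871 km
  → nearest: 3 (3.5450 km)
Q at 55.2169°N, 36.2205°E:
  1: √((-0.0518·111.32)² + (-0.0068·63.54)²) = √(33.251092 + 0.186686) = 5.7825 km
  2: √((-0.0019·111.32)² + (0.0277·63.54)²) = √(0.044736 + 3.097804) = 1.7727 km
  3: √((-0.0305·111.32)² + (0.0013·63.54)²) = √(11.527790 + 0.006823) = 3.3963 km
  4: √((-0.0542·111.32)² + (-0.0010·63.54)²) = √(36.403653 + 0.004037) = 6.0339 km
  5: √((0.0066·111.32)² + (0.0553·63.54)²) = √(0.539802 + 12.346523) = 3.5898 km
  → nearest: 2 (1.7727 km)
R at 55.1650°N, 36.2784°E:
  1: √((0.0001·111.32)² + (-0.0647·63.54)²) = √(0.000124 + 16.900633) = 4.1111 km
  2: √((0.0500·111.32)² + (-0.0302·63.54)²) = √(30.980356 + 3.682208) = 5.8875 km
  3: √((0.0214·111.32)² + (-0.0566·63.54)²) = √(5.675106 + 12.933834) = 4.3138 km
  4: √((-0.0023·111.32)² + (-0.0589·63.54)²) = √(0.065554 + 14.006351) = 3.7513 km
  5: √((0.0585·111.32)² + (-0.0026·63.54)²) = √(42.409009 + 0.027292) = 6.5143 km
  → nearest: 4 (3.7513 km)
S at 55.1690°N, 36.2792°E:
  1: √((-0.0039·111.32)² + (-0.0655·63.54)²) = √(0.188484 + 17.321162) = 4.1845 km
  2: √((0.0460·111.32)² + (-0.0310·63.54)²) = √(26.221773 + 3.879876) = 5.4865 km
  3: √((0.0174·111.32)² + (-0.0574·63.54)²) = √(3.751845 + 13.302039) = 4.1296 km
  4: √((-0.0063·111.32)² + (-0.0597·63.54)²) = √(0.491844 + 14.389413) = 3.8576 km
  5: √((0.0545·111.32)² + (-0.0034·63.54)²) = √(36.807761 + 0.046672) = 6.0708 km
  → nearest: 4 (3.8576 km)
T at 55.2054°N, 36.2533°E:
  1: √((-0.0403·111.32)² + (-0.0396·63.54)²) = √(20.125955 + 6.331182) = 5.1437 km
  2: √((0.0096·111.32)² + (-0.0051·63.54)²) = √(1.142060 + 0.105011) = 1.1167 km
  3: √((-0.0190·111.32)² + (-0.0315·63.54)²) = √(4.473563 + 4.006042) = 2.9120 km
  4: √((-0.0427·111.32)² + (-0.0338·63.54)²) = √(22.594469 + 4.612409) = 5.2160 km
  5: √((0.0181·111.32)² + (0.0225·63.54)²) = √(4.059790 + 2.043899) = 2.4706 km
  → nearest: 2 (1.1167 km)

P→3; Q→2; R→4; S→4; T→2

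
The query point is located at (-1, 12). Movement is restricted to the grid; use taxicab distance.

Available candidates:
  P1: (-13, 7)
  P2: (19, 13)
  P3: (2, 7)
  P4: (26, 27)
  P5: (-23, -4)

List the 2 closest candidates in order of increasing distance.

Distances from (-1, 12):
P1: 17
P2: 21
P3: 8
P4: 42
P5: 38
Sorted: P3 (8) < P1 (17) < P2 (21) < P5 (38) < …

P3, P1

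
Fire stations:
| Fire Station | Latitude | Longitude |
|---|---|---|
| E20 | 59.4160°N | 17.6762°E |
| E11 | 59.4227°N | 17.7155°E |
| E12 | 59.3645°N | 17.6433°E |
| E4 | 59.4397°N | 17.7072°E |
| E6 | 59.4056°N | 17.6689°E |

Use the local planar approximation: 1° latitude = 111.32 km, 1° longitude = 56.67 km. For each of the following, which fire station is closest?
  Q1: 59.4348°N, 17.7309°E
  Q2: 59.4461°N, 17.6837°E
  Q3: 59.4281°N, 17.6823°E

Q1 at 59.4348°N, 17.7309°E:
  E20: √((-0.0188·111.32)² + (-0.0547·56.67)²) = √(4.379879 + 9.609064) = 3.7402 km
  E11: √((-0.0121·111.32)² + (-0.0154·56.67)²) = √(1.814334 + 0.761637) = 1.6050 km
  E12: √((-0.0703·111.32)² + (-0.0876·56.67)²) = √(61.243083 + 24.644195) = 9.2675 km
  E4: √((0.0049·111.32)² + (-0.0237·56.67)²) = √(0.297535 + 1.803861) = 1.4496 km
  E6: √((-0.0292·111.32)² + (-0.0620·56.67)²) = √(10.566036 + 12.344963) = 4.7865 km
  → nearest: E4 (1.4496 km)
Q2 at 59.4461°N, 17.6837°E:
  E20: √((-0.0301·111.32)² + (-0.0075·56.67)²) = √(11.227405 + 0.180646) = 3.3776 km
  E11: √((-0.0234·111.32)² + (0.0318·56.67)²) = √(6.785441 + 3.247586) = 3.1675 km
  E12: √((-0.0816·111.32)² + (-0.0404·56.67)²) = √(82.513824 + 5.241664) = 9.3678 km
  E4: √((-0.0064·111.32)² + (0.0235·56.67)²) = √(0.507582 + 1.773545) = 1.5103 km
  E6: √((-0.0405·111.32)² + (-0.0148·56.67)²) = √(20.326212 + 0.703445) = 4.5858 km
  → nearest: E4 (1.5103 km)
Q3 at 59.4281°N, 17.6823°E:
  E20: √((-0.0121·111.32)² + (-0.0061·56.67)²) = √(1.814334 + 0.119500) = 1.3906 km
  E11: √((-0.0054·111.32)² + (0.0332·56.67)²) = √(0.361355 + 3.539832) = 1.9751 km
  E12: √((-0.0636·111.32)² + (-0.0390·56.67)²) = √(50.125720 + 4.884675) = 7.4169 km
  E4: √((0.0116·111.32)² + (0.0249·56.67)²) = √(1.667487 + 1.991155) = 1.9128 km
  E6: √((-0.0225·111.32)² + (-0.0134·56.67)²) = √(6.273522 + 0.576655) = 2.6173 km
  → nearest: E20 (1.3906 km)

Q1→E4; Q2→E4; Q3→E20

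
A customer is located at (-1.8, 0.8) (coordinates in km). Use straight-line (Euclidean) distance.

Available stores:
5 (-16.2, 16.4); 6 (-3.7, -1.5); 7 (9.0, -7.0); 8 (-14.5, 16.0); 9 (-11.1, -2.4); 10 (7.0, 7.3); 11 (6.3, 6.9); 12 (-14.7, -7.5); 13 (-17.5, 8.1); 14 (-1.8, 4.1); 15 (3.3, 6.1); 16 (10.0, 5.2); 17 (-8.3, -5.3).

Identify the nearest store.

Distances from (-1.8, 0.8):
5: 21.2 km
6: 3.0 km
7: 13.3 km
8: 19.8 km
9: 9.8 km
10: 10.9 km
11: 10.1 km
12: 15.3 km
13: 17.3 km
14: 3.3 km
15: 7.4 km
16: 12.6 km
17: 8.9 km
Minimum: 6 at 3.0 km.

6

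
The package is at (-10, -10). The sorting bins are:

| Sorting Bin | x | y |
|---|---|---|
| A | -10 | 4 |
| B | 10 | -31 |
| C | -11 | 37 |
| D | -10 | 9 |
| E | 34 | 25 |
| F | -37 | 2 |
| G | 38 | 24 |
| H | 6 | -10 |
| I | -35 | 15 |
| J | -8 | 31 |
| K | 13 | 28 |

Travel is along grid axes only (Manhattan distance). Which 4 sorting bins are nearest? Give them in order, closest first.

Distances from (-10, -10):
A: |0| + |14| = 0 + 14 = 14
B: |20| + |-21| = 20 + 21 = 41
C: |-1| + |47| = 1 + 47 = 48
D: |0| + |19| = 0 + 19 = 19
E: |44| + |35| = 44 + 35 = 79
F: |-27| + |12| = 27 + 12 = 39
G: |48| + |34| = 48 + 34 = 82
H: |16| + |0| = 16 + 0 = 16
I: |-25| + |25| = 25 + 25 = 50
J: |2| + |41| = 2 + 41 = 43
K: |23| + |38| = 23 + 38 = 61
Sorted: A (14) < H (16) < D (19) < F (39) < B (41) < J (43) < …

A, H, D, F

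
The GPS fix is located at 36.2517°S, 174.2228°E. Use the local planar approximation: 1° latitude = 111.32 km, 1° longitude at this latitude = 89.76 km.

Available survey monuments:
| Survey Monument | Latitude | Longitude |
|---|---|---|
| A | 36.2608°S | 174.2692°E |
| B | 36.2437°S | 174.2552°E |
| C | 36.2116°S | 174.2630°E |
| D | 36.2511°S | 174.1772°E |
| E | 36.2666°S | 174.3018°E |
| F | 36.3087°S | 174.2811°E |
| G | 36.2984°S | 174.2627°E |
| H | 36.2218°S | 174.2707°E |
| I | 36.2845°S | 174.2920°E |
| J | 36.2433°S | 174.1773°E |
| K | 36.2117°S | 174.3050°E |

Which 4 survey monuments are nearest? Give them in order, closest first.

B, D, J, A

Distances from 36.2517°S, 174.2228°E:
A: √((-0.0091·111.32)² + (0.0464·89.76)²) = √(1.026193 + 17.346092) = 4.2863 km
B: √((0.0080·111.32)² + (0.0324·89.76)²) = √(0.793097 + 8.457767) = 3.0415 km
C: √((0.0401·111.32)² + (0.0402·89.76)²) = √(19.926689 + 13.020204) = 5.7399 km
D: √((0.0006·111.32)² + (-0.0456·89.76)²) = √(0.004461 + 16.753107) = 4.0936 km
E: √((-0.0149·111.32)² + (0.0790·89.76)²) = √(2.751180 + 50.282848) = 7.2824 km
F: √((-0.0570·111.32)² + (0.0583·89.76)²) = √(40.262071 + 27.384373) = 8.2247 km
G: √((-0.0467·111.32)² + (0.0399·89.76)²) = √(27.025899 + 12.826598) = 6.3129 km
H: √((0.0299·111.32)² + (0.0479·89.76)²) = √(11.078699 + 18.485735) = 5.4373 km
I: √((-0.0328·111.32)² + (0.0692·89.76)²) = √(13.331962 + 38.581391) = 7.2051 km
J: √((0.0084·111.32)² + (-0.0455·89.76)²) = √(0.874390 + 16.679709) = 4.1898 km
K: √((0.0400·111.32)² + (0.0822·89.76)²) = √(19.827428 + 54.438898) = 8.6178 km
Sorted: B (3.0415 km) < D (4.0936 km) < J (4.1898 km) < A (4.2863 km) < H (5.4373 km) < C (5.7399 km) < …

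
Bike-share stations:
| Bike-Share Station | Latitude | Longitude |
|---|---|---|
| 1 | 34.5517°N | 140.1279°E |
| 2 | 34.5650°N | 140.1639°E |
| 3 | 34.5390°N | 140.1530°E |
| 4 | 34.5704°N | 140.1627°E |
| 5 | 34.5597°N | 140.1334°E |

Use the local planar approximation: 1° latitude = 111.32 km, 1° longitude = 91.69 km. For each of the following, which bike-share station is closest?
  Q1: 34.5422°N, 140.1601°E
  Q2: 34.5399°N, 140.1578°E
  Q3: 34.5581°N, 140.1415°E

Q1→3; Q2→3; Q3→5

Q1 at 34.5422°N, 140.1601°E:
  1: 3.1361 km
  2: 2.5619 km
  3: 0.7421 km
  4: 3.1483 km
  5: 3.1286 km
  → nearest: 3 (0.7421 km)
Q2 at 34.5399°N, 140.1578°E:
  1: 3.0400 km
  2: 2.8496 km
  3: 0.4514 km
  4: 3.4249 km
  5: 3.1406 km
  → nearest: 3 (0.4514 km)
Q3 at 34.5581°N, 140.1415°E:
  1: 1.4362 km
  2: 2.1928 km
  3: 2.3733 km
  4: 2.3777 km
  5: 0.7637 km
  → nearest: 5 (0.7637 km)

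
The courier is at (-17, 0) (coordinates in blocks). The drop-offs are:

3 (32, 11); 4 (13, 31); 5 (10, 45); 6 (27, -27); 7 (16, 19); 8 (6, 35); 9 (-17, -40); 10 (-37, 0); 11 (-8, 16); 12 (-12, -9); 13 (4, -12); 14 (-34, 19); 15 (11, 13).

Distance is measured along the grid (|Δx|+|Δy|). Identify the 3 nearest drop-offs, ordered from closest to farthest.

Distances from (-17, 0):
3: |49| + |11| = 49 + 11 = 60 blocks
4: |30| + |31| = 30 + 31 = 61 blocks
5: |27| + |45| = 27 + 45 = 72 blocks
6: |44| + |-27| = 44 + 27 = 71 blocks
7: |33| + |19| = 33 + 19 = 52 blocks
8: |23| + |35| = 23 + 35 = 58 blocks
9: |0| + |-40| = 0 + 40 = 40 blocks
10: |-20| + |0| = 20 + 0 = 20 blocks
11: |9| + |16| = 9 + 16 = 25 blocks
12: |5| + |-9| = 5 + 9 = 14 blocks
13: |21| + |-12| = 21 + 12 = 33 blocks
14: |-17| + |19| = 17 + 19 = 36 blocks
15: |28| + |13| = 28 + 13 = 41 blocks
Sorted: 12 (14 blocks) < 10 (20 blocks) < 11 (25 blocks) < 13 (33 blocks) < 14 (36 blocks) < …

12, 10, 11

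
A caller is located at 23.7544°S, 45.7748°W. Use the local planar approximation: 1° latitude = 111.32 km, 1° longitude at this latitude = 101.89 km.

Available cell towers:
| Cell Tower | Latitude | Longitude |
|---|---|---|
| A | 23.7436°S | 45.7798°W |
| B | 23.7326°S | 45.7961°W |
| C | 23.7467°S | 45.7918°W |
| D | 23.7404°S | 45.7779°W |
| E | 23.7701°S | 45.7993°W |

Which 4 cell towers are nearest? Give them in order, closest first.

Distances from 23.7544°S, 45.7748°W:
A: 1.3057 km
B: 3.2557 km
C: 1.9326 km
D: 1.5902 km
E: 3.0473 km
Sorted: A (1.3057 km) < D (1.5902 km) < C (1.9326 km) < E (3.0473 km) < B (3.2557 km)

A, D, C, E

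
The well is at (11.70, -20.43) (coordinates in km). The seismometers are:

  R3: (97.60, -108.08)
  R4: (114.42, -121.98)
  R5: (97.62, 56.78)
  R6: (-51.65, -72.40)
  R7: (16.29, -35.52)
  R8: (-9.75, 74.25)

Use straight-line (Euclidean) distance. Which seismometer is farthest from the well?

R4

Distances from (11.70, -20.43):
R3: 122.72 km
R4: 144.44 km
R5: 115.51 km
R6: 81.94 km
R7: 15.77 km
R8: 97.08 km
Maximum: R4 at 144.44 km.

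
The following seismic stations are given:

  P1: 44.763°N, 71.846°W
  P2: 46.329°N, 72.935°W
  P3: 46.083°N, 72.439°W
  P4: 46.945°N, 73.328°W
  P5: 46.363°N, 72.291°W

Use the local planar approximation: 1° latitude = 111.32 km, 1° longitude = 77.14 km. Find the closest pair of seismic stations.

Pairwise distances:
P3–P5: √((0.280·111.32)² + (0.148·77.14)²) = √(971.54396 + 130.34150) = 33.195 km
P2–P3: √((-0.246·111.32)² + (0.496·77.14)²) = √(749.92289 + 1463.93779) = 47.052 km
P2–P5: √((0.034·111.32)² + (0.644·77.14)²) = √(14.32532 + 2467.91958) = 49.822 km
P2–P4: √((0.616·111.32)² + (-0.393·77.14)²) = √(4702.27279 + 919.06107) = 74.976 km
P4–P5: √((-0.582·111.32)² + (1.037·77.14)²) = √(4197.51604 + 6399.06883) = 102.940 km
P3–P4: √((0.862·111.32)² + (-0.889·77.14)²) = √(9207.90706 + 4702.86802) = 117.944 km
P1–P3: √((1.320·111.32)² + (-0.593·77.14)²) = √(21592.06892 + 2092.51537) = 153.898 km
P1–P5: √((1.600·111.32)² + (-0.445·77.14)²) = √(31723.88454 + 1178.36353) = 181.390 km
P1–P2: √((1.566·111.32)² + (-1.089·77.14)²) = √(30389.94477 + 7056.91731) = 193.512 km
P1–P4: √((2.182·111.32)² + (-1.482·77.14)²) = √(59000.52659 + 13069.40079) = 268.458 km
Closest pair: P3–P5 at 33.195 km.

P3 and P5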